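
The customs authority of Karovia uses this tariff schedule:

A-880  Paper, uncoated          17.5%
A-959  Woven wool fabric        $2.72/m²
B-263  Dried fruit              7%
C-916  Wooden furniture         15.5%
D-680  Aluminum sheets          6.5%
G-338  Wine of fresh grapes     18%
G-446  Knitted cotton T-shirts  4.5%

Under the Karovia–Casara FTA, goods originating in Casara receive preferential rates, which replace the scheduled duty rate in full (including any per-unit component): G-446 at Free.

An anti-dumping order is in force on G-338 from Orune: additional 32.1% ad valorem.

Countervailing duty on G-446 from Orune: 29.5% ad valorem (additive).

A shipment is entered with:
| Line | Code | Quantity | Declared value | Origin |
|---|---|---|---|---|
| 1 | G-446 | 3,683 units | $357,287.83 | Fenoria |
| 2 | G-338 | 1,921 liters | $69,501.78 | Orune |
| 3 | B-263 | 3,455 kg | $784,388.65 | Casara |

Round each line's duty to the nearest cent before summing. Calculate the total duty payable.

$105,805.55

Line 1 (G-446, Fenoria, 3,683 units, $357,287.83):
Base rate for G-446 is 4.5%.
G-446 has an FTA preferential rate, but origin Fenoria is not Casara; base rate stands.
The additional-duty order on G-446 targets Orune, not Fenoria; it does not apply.
Duty = $357,287.83 × 4.5% = $16,077.95.
Line 2 (G-338, Orune, 1,921 liters, $69,501.78):
Base rate for G-338 is 18%.
Additional duty on G-338 from Orune: +32.1%. Applied ad valorem rate: 18% + 32.1% = 50.1%.
Duty = $69,501.78 × 50.1% = $34,820.39.
Line 3 (B-263, Casara, 3,455 kg, $784,388.65):
Base rate for B-263 is 7%.
Origin Casara is the FTA partner but B-263 is not on the preference list; base rate stands.
Duty = $784,388.65 × 7% = $54,907.21.
Total = $16,077.95 + $34,820.39 + $54,907.21 = $105,805.55.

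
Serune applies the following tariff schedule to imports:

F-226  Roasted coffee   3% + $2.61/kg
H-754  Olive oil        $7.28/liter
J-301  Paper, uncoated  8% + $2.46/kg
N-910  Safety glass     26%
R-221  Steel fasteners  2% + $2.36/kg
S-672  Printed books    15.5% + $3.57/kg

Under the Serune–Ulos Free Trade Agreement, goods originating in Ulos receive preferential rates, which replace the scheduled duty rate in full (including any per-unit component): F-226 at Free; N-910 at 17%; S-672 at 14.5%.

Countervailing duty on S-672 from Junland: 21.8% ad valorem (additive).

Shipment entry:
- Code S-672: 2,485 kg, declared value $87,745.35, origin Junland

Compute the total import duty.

Line 1 (S-672, Junland, 2,485 kg, $87,745.35):
Base rate for S-672 is 15.5% + $3.57/kg.
S-672 has an FTA preferential rate, but origin Junland is not Ulos; base rate stands.
Additional duty on S-672 from Junland: +21.8%. Applied ad valorem rate: 15.5% + 21.8% = 37.3%.
Duty = $87,745.35 × 37.3% + 2,485 × $3.57 = $41,600.47.

$41,600.47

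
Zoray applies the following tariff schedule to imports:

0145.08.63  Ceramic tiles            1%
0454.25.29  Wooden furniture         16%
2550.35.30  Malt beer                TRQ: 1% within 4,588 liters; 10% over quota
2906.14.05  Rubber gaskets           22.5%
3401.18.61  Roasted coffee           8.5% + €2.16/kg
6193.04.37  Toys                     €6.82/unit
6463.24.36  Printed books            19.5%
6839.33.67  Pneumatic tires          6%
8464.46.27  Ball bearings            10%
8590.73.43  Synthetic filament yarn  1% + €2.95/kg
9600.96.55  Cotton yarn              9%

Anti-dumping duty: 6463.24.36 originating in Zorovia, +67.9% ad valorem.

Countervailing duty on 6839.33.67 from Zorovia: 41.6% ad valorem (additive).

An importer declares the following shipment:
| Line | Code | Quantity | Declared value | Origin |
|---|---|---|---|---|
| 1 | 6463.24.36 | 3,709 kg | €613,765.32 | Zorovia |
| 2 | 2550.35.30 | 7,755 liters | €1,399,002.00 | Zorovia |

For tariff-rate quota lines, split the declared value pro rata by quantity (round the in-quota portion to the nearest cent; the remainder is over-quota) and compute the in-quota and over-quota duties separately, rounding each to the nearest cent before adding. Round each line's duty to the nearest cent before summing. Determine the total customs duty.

Line 1 (6463.24.36, Zorovia, 3,709 kg, €613,765.32):
Base rate for 6463.24.36 is 19.5%.
Additional duty on 6463.24.36 from Zorovia: +67.9%. Applied ad valorem rate: 19.5% + 67.9% = 87.4%.
Duty = €613,765.32 × 87.4% = €536,430.89.
Line 2 (2550.35.30, Zorovia, 7,755 liters, €1,399,002.00):
Code 2550.35.30 is under a tariff-rate quota (threshold 4,588 liters). In-quota: 4,588 liters at 1%; over-quota: 3,167 liters at 10%.
Pro-rata value split: in-quota = €1,399,002.00 × 4,588/7,755 = €827,675.20; over-quota = €1,399,002.00 − €827,675.20 = €571,326.80.
In-quota duty = €827,675.20 × 1% = €8,276.75. Over-quota duty = €571,326.80 × 10% = €57,132.68.
Line duty = €8,276.75 + €57,132.68 = €65,409.43.
Total = €536,430.89 + €65,409.43 = €601,840.32.

€601,840.32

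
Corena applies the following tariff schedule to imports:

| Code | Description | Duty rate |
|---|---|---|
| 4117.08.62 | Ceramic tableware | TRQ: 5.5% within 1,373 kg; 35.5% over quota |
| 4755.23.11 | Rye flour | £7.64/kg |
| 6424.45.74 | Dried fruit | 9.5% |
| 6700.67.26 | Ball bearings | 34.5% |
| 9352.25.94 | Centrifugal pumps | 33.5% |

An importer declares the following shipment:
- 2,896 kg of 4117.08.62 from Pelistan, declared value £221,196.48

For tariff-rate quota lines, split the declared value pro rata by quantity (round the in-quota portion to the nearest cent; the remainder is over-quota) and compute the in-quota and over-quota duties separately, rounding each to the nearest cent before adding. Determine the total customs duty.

Line 1 (4117.08.62, Pelistan, 2,896 kg, £221,196.48):
Code 4117.08.62 is under a tariff-rate quota (threshold 1,373 kg). In-quota: 1,373 kg at 5.5%; over-quota: 1,523 kg at 35.5%.
Pro-rata value split: in-quota = £221,196.48 × 1,373/2,896 = £104,869.74; over-quota = £221,196.48 − £104,869.74 = £116,326.74.
In-quota duty = £104,869.74 × 5.5% = £5,767.84. Over-quota duty = £116,326.74 × 35.5% = £41,295.99.
Line duty = £5,767.84 + £41,295.99 = £47,063.83.

£47,063.83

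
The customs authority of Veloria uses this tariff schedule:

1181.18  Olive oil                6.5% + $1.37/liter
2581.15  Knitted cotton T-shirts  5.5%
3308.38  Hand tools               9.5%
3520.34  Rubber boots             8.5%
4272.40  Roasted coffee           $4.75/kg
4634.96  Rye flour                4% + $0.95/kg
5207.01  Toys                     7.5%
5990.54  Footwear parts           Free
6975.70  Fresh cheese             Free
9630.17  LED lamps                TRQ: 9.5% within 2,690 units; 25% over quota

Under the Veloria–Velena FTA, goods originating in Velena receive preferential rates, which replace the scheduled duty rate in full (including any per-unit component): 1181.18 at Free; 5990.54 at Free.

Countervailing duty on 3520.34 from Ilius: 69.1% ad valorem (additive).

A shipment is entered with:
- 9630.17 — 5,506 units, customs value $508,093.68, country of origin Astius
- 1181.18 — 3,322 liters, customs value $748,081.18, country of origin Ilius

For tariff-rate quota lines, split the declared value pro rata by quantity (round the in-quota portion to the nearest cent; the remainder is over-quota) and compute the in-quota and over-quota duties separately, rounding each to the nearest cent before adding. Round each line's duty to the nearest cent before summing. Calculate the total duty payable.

Line 1 (9630.17, Astius, 5,506 units, $508,093.68):
Code 9630.17 is under a tariff-rate quota (threshold 2,690 units). In-quota: 2,690 units at 9.5%; over-quota: 2,816 units at 25%.
Pro-rata value split: in-quota = $508,093.68 × 2,690/5,506 = $248,233.20; over-quota = $508,093.68 − $248,233.20 = $259,860.48.
In-quota duty = $248,233.20 × 9.5% = $23,582.15. Over-quota duty = $259,860.48 × 25% = $64,965.12.
Line duty = $23,582.15 + $64,965.12 = $88,547.27.
Line 2 (1181.18, Ilius, 3,322 liters, $748,081.18):
Base rate for 1181.18 is 6.5% + $1.37/liter.
1181.18 has an FTA preferential rate, but origin Ilius is not Velena; base rate stands.
Duty = $748,081.18 × 6.5% + 3,322 × $1.37 = $53,176.42.
Total = $88,547.27 + $53,176.42 = $141,723.69.

$141,723.69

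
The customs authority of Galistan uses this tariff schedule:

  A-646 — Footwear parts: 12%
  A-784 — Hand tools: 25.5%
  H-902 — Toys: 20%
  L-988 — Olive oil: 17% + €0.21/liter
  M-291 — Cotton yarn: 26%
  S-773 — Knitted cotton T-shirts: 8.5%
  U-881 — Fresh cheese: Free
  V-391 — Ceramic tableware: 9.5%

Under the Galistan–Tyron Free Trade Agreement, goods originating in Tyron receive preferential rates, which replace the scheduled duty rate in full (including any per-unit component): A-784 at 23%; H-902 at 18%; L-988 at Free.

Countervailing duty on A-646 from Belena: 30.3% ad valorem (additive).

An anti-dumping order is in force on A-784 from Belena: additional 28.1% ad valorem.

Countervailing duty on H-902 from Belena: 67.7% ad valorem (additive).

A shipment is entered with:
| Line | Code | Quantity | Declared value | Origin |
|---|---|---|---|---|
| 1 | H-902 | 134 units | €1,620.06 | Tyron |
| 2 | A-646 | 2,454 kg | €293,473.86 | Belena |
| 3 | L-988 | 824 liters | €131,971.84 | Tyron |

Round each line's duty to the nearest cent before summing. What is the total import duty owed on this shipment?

€124,431.05

Line 1 (H-902, Tyron, 134 units, €1,620.06):
Base rate for H-902 is 20%.
Origin Tyron qualifies under the Galistan–Tyron agreement and H-902 is covered: preferential rate 18% applies instead.
The additional-duty order on H-902 targets Belena, not Tyron; it does not apply.
Duty = €1,620.06 × 18% = €291.61.
Line 2 (A-646, Belena, 2,454 kg, €293,473.86):
Base rate for A-646 is 12%.
Additional duty on A-646 from Belena: +30.3%. Applied ad valorem rate: 12% + 30.3% = 42.3%.
Duty = €293,473.86 × 42.3% = €124,139.44.
Line 3 (L-988, Tyron, 824 liters, €131,971.84):
Base rate for L-988 is 17% + €0.21/liter.
Origin Tyron qualifies under the Galistan–Tyron agreement and L-988 is covered: preferential rate Free applies instead.
Duty = €131,971.84 × 0% = €0.00.
Total = €291.61 + €124,139.44 + €0.00 = €124,431.05.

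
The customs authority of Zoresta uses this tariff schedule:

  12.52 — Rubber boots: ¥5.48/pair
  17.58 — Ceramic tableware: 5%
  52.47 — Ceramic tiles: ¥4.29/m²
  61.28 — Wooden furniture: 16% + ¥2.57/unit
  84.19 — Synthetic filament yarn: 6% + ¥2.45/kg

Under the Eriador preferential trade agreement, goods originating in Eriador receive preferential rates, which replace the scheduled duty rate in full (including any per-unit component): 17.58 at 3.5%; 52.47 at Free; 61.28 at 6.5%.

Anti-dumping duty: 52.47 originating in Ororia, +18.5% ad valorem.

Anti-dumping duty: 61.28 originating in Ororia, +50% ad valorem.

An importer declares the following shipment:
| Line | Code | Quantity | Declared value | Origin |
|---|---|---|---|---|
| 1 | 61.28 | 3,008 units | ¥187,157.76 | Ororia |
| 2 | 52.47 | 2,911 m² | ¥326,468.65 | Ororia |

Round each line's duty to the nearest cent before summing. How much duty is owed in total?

Line 1 (61.28, Ororia, 3,008 units, ¥187,157.76):
Base rate for 61.28 is 16% + ¥2.57/unit.
61.28 has an FTA preferential rate, but origin Ororia is not Eriador; base rate stands.
Additional duty on 61.28 from Ororia: +50%. Applied ad valorem rate: 16% + 50% = 66%.
Duty = ¥187,157.76 × 66% + 3,008 × ¥2.57 = ¥131,254.68.
Line 2 (52.47, Ororia, 2,911 m², ¥326,468.65):
Base rate for 52.47 is ¥4.29/m².
52.47 has an FTA preferential rate, but origin Ororia is not Eriador; base rate stands.
Additional duty on 52.47 from Ororia: +18.5% ad valorem. Applied ad valorem rate = 18.5%.
Duty = ¥326,468.65 × 18.5% + 2,911 × ¥4.29 = ¥72,884.89.
Total = ¥131,254.68 + ¥72,884.89 = ¥204,139.57.

¥204,139.57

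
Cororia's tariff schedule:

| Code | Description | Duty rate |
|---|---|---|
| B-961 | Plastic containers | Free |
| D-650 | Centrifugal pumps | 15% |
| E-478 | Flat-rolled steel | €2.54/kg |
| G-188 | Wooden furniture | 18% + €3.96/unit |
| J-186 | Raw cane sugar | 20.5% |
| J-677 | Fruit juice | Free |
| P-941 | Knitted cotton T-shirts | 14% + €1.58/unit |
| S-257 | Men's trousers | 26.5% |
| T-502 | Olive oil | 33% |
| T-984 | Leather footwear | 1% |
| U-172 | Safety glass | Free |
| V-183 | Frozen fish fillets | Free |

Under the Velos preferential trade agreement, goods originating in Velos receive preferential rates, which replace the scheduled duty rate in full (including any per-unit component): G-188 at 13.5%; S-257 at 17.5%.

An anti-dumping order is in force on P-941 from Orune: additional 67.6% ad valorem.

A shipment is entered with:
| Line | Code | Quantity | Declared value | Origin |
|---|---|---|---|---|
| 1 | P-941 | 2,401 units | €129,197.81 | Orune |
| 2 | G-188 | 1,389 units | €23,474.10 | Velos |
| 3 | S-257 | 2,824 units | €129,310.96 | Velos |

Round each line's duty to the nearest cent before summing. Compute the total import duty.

Line 1 (P-941, Orune, 2,401 units, €129,197.81):
Base rate for P-941 is 14% + €1.58/unit.
Additional duty on P-941 from Orune: +67.6%. Applied ad valorem rate: 14% + 67.6% = 81.6%.
Duty = €129,197.81 × 81.6% + 2,401 × €1.58 = €109,218.99.
Line 2 (G-188, Velos, 1,389 units, €23,474.10):
Base rate for G-188 is 18% + €3.96/unit.
Origin Velos qualifies under the Cororia–Velos agreement and G-188 is covered: preferential rate 13.5% applies instead.
Duty = €23,474.10 × 13.5% = €3,169.00.
Line 3 (S-257, Velos, 2,824 units, €129,310.96):
Base rate for S-257 is 26.5%.
Origin Velos qualifies under the Cororia–Velos agreement and S-257 is covered: preferential rate 17.5% applies instead.
Duty = €129,310.96 × 17.5% = €22,629.42.
Total = €109,218.99 + €3,169.00 + €22,629.42 = €135,017.41.

€135,017.41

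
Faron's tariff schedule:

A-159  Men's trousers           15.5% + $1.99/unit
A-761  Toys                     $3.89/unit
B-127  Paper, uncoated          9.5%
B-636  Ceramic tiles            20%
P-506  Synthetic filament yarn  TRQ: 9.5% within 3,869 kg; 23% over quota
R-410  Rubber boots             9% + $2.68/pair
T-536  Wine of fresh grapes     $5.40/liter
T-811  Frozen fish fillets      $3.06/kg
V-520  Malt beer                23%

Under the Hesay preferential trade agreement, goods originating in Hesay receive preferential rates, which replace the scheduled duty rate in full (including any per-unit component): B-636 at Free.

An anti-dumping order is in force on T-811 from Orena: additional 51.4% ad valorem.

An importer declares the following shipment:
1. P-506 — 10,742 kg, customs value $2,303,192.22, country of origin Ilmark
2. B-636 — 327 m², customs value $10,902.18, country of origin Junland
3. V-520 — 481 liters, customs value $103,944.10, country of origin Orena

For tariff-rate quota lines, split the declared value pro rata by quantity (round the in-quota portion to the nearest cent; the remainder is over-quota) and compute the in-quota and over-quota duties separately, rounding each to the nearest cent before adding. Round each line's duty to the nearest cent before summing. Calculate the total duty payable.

$443,832.23

Line 1 (P-506, Ilmark, 10,742 kg, $2,303,192.22):
Code P-506 is under a tariff-rate quota (threshold 3,869 kg). In-quota: 3,869 kg at 9.5%; over-quota: 6,873 kg at 23%.
Pro-rata value split: in-quota = $2,303,192.22 × 3,869/10,742 = $829,552.29; over-quota = $2,303,192.22 − $829,552.29 = $1,473,639.93.
In-quota duty = $829,552.29 × 9.5% = $78,807.47. Over-quota duty = $1,473,639.93 × 23% = $338,937.18.
Line duty = $78,807.47 + $338,937.18 = $417,744.65.
Line 2 (B-636, Junland, 327 m², $10,902.18):
Base rate for B-636 is 20%.
B-636 has an FTA preferential rate, but origin Junland is not Hesay; base rate stands.
Duty = $10,902.18 × 20% = $2,180.44.
Line 3 (V-520, Orena, 481 liters, $103,944.10):
Base rate for V-520 is 23%.
Duty = $103,944.10 × 23% = $23,907.14.
Total = $417,744.65 + $2,180.44 + $23,907.14 = $443,832.23.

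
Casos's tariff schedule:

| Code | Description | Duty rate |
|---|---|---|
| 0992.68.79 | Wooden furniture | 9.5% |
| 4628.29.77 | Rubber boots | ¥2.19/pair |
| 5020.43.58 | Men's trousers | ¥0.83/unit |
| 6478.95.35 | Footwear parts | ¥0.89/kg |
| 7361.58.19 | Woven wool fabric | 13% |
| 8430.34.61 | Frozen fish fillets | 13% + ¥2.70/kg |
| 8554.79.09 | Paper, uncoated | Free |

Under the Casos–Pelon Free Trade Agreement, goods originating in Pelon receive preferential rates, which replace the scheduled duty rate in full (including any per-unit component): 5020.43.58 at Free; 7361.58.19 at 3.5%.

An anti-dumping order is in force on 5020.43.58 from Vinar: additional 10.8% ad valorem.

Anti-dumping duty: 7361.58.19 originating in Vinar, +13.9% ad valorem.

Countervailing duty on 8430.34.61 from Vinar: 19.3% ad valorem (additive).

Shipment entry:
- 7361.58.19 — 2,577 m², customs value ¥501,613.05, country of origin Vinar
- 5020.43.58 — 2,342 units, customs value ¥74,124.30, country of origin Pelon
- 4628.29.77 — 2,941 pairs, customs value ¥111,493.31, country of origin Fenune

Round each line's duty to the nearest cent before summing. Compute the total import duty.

¥141,374.70

Line 1 (7361.58.19, Vinar, 2,577 m², ¥501,613.05):
Base rate for 7361.58.19 is 13%.
7361.58.19 has an FTA preferential rate, but origin Vinar is not Pelon; base rate stands.
Additional duty on 7361.58.19 from Vinar: +13.9%. Applied ad valorem rate: 13% + 13.9% = 26.9%.
Duty = ¥501,613.05 × 26.9% = ¥134,933.91.
Line 2 (5020.43.58, Pelon, 2,342 units, ¥74,124.30):
Base rate for 5020.43.58 is ¥0.83/unit.
Origin Pelon qualifies under the Casos–Pelon agreement and 5020.43.58 is covered: preferential rate Free applies instead.
The additional-duty order on 5020.43.58 targets Vinar, not Pelon; it does not apply.
Duty = ¥74,124.30 × 0% = ¥0.00.
Line 3 (4628.29.77, Fenune, 2,941 pairs, ¥111,493.31):
Base rate for 4628.29.77 is ¥2.19/pair.
Duty = 2,941 × ¥2.19 = ¥6,440.79.
Total = ¥134,933.91 + ¥0.00 + ¥6,440.79 = ¥141,374.70.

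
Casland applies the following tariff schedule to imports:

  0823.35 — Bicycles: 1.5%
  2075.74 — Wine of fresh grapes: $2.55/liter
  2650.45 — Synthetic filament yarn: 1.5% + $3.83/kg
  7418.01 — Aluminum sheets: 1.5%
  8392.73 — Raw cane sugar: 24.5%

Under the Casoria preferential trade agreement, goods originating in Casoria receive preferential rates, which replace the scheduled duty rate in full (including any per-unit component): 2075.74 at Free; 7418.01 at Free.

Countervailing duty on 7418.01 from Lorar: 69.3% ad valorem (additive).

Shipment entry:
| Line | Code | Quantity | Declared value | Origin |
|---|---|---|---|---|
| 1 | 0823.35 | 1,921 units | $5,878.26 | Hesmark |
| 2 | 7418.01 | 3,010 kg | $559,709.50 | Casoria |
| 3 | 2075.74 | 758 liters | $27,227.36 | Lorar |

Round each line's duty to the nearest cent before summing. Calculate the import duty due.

$2,021.07

Line 1 (0823.35, Hesmark, 1,921 units, $5,878.26):
Base rate for 0823.35 is 1.5%.
Duty = $5,878.26 × 1.5% = $88.17.
Line 2 (7418.01, Casoria, 3,010 kg, $559,709.50):
Base rate for 7418.01 is 1.5%.
Origin Casoria qualifies under the Casland–Casoria agreement and 7418.01 is covered: preferential rate Free applies instead.
The additional-duty order on 7418.01 targets Lorar, not Casoria; it does not apply.
Duty = $559,709.50 × 0% = $0.00.
Line 3 (2075.74, Lorar, 758 liters, $27,227.36):
Base rate for 2075.74 is $2.55/liter.
2075.74 has an FTA preferential rate, but origin Lorar is not Casoria; base rate stands.
Duty = 758 × $2.55 = $1,932.90.
Total = $88.17 + $0.00 + $1,932.90 = $2,021.07.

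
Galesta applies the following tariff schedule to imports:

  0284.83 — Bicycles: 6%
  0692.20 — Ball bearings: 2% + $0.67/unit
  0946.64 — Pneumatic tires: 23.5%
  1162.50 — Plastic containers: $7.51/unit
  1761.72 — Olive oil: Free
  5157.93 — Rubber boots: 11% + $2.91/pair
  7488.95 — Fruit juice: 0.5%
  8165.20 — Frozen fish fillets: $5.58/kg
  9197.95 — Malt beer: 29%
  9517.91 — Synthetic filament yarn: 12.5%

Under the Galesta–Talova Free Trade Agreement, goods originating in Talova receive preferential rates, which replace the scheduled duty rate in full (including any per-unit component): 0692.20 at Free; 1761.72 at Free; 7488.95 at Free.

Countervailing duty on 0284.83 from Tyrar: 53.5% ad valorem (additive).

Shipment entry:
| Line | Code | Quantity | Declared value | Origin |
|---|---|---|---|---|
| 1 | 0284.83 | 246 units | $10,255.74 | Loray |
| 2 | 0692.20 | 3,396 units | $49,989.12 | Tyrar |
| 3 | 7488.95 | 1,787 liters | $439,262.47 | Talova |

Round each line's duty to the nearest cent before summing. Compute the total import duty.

Line 1 (0284.83, Loray, 246 units, $10,255.74):
Base rate for 0284.83 is 6%.
The additional-duty order on 0284.83 targets Tyrar, not Loray; it does not apply.
Duty = $10,255.74 × 6% = $615.34.
Line 2 (0692.20, Tyrar, 3,396 units, $49,989.12):
Base rate for 0692.20 is 2% + $0.67/unit.
0692.20 has an FTA preferential rate, but origin Tyrar is not Talova; base rate stands.
Duty = $49,989.12 × 2% + 3,396 × $0.67 = $3,275.10.
Line 3 (7488.95, Talova, 1,787 liters, $439,262.47):
Base rate for 7488.95 is 0.5%.
Origin Talova qualifies under the Galesta–Talova agreement and 7488.95 is covered: preferential rate Free applies instead.
Duty = $439,262.47 × 0% = $0.00.
Total = $615.34 + $3,275.10 + $0.00 = $3,890.44.

$3,890.44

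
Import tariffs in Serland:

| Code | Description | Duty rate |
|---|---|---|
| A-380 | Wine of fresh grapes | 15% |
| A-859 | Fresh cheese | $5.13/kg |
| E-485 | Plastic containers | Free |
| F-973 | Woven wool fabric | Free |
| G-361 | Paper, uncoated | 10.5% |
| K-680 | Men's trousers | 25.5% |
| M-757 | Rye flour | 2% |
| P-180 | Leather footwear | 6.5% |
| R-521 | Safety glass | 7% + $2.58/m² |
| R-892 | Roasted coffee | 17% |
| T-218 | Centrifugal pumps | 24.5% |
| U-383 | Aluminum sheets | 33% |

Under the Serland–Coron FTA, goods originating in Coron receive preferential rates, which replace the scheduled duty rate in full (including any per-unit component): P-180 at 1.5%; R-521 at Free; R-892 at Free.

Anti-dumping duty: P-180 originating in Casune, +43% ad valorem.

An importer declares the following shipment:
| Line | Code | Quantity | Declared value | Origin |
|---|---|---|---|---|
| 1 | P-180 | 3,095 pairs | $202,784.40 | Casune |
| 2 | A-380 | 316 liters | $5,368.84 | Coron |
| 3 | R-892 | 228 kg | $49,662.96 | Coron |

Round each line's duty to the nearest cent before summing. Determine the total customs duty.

$101,183.61

Line 1 (P-180, Casune, 3,095 pairs, $202,784.40):
Base rate for P-180 is 6.5%.
P-180 has an FTA preferential rate, but origin Casune is not Coron; base rate stands.
Additional duty on P-180 from Casune: +43%. Applied ad valorem rate: 6.5% + 43% = 49.5%.
Duty = $202,784.40 × 49.5% = $100,378.28.
Line 2 (A-380, Coron, 316 liters, $5,368.84):
Base rate for A-380 is 15%.
Origin Coron is the FTA partner but A-380 is not on the preference list; base rate stands.
Duty = $5,368.84 × 15% = $805.33.
Line 3 (R-892, Coron, 228 kg, $49,662.96):
Base rate for R-892 is 17%.
Origin Coron qualifies under the Serland–Coron agreement and R-892 is covered: preferential rate Free applies instead.
Duty = $49,662.96 × 0% = $0.00.
Total = $100,378.28 + $805.33 + $0.00 = $101,183.61.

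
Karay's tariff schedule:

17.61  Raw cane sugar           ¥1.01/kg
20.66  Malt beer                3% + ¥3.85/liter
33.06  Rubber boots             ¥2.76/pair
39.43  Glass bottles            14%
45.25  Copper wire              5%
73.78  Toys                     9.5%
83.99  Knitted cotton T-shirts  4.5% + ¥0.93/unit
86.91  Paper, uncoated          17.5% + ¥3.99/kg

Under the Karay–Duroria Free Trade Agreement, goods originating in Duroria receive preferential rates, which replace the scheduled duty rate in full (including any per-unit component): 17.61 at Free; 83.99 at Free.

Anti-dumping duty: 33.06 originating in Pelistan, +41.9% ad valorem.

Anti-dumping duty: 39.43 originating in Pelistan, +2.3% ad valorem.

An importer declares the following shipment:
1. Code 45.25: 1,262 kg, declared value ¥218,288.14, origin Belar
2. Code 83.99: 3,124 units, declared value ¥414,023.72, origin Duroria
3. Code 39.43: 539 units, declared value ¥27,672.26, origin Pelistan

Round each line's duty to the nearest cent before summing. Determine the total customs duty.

¥15,424.99

Line 1 (45.25, Belar, 1,262 kg, ¥218,288.14):
Base rate for 45.25 is 5%.
Duty = ¥218,288.14 × 5% = ¥10,914.41.
Line 2 (83.99, Duroria, 3,124 units, ¥414,023.72):
Base rate for 83.99 is 4.5% + ¥0.93/unit.
Origin Duroria qualifies under the Karay–Duroria agreement and 83.99 is covered: preferential rate Free applies instead.
Duty = ¥414,023.72 × 0% = ¥0.00.
Line 3 (39.43, Pelistan, 539 units, ¥27,672.26):
Base rate for 39.43 is 14%.
Additional duty on 39.43 from Pelistan: +2.3%. Applied ad valorem rate: 14% + 2.3% = 16.3%.
Duty = ¥27,672.26 × 16.3% = ¥4,510.58.
Total = ¥10,914.41 + ¥0.00 + ¥4,510.58 = ¥15,424.99.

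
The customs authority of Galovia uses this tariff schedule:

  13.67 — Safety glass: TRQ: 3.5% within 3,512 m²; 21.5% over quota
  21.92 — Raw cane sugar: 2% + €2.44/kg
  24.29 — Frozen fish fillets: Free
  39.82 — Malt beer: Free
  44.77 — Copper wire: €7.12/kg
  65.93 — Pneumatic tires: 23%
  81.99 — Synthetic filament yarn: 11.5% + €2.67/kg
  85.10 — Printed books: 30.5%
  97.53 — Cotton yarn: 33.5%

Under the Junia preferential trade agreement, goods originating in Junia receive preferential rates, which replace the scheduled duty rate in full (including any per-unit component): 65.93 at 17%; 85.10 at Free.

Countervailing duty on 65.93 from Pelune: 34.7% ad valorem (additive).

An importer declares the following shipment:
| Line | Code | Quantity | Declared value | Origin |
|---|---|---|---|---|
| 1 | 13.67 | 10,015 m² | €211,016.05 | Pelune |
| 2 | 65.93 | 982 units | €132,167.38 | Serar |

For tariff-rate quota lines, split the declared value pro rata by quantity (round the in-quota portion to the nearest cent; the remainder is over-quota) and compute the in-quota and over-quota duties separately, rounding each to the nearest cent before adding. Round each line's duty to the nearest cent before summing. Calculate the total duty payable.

€62,447.34

Line 1 (13.67, Pelune, 10,015 m², €211,016.05):
Code 13.67 is under a tariff-rate quota (threshold 3,512 m²). In-quota: 3,512 m² at 3.5%; over-quota: 6,503 m² at 21.5%.
Pro-rata value split: in-quota = €211,016.05 × 3,512/10,015 = €73,997.84; over-quota = €211,016.05 − €73,997.84 = €137,018.21.
In-quota duty = €73,997.84 × 3.5% = €2,589.92. Over-quota duty = €137,018.21 × 21.5% = €29,458.92.
Line duty = €2,589.92 + €29,458.92 = €32,048.84.
Line 2 (65.93, Serar, 982 units, €132,167.38):
Base rate for 65.93 is 23%.
65.93 has an FTA preferential rate, but origin Serar is not Junia; base rate stands.
The additional-duty order on 65.93 targets Pelune, not Serar; it does not apply.
Duty = €132,167.38 × 23% = €30,398.50.
Total = €32,048.84 + €30,398.50 = €62,447.34.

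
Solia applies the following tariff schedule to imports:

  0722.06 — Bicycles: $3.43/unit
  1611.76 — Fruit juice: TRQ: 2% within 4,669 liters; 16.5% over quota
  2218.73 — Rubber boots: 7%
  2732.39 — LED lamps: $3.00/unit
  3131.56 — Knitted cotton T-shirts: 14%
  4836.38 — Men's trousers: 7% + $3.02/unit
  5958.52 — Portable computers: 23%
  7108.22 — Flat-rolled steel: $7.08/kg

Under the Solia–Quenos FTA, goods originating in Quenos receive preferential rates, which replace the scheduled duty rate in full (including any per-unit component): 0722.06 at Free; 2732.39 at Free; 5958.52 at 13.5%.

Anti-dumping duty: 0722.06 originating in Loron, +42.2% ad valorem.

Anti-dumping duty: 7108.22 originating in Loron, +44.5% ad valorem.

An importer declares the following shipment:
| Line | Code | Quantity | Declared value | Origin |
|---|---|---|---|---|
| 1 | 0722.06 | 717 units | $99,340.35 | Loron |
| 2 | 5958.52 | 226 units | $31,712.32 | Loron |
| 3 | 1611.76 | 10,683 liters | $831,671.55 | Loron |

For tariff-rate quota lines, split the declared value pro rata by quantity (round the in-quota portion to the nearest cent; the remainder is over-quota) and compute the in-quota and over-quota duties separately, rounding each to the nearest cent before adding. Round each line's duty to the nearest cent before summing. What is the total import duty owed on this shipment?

$136,195.73

Line 1 (0722.06, Loron, 717 units, $99,340.35):
Base rate for 0722.06 is $3.43/unit.
0722.06 has an FTA preferential rate, but origin Loron is not Quenos; base rate stands.
Additional duty on 0722.06 from Loron: +42.2% ad valorem. Applied ad valorem rate = 42.2%.
Duty = $99,340.35 × 42.2% + 717 × $3.43 = $44,380.94.
Line 2 (5958.52, Loron, 226 units, $31,712.32):
Base rate for 5958.52 is 23%.
5958.52 has an FTA preferential rate, but origin Loron is not Quenos; base rate stands.
Duty = $31,712.32 × 23% = $7,293.83.
Line 3 (1611.76, Loron, 10,683 liters, $831,671.55):
Code 1611.76 is under a tariff-rate quota (threshold 4,669 liters). In-quota: 4,669 liters at 2%; over-quota: 6,014 liters at 16.5%.
Pro-rata value split: in-quota = $831,671.55 × 4,669/10,683 = $363,481.65; over-quota = $831,671.55 − $363,481.65 = $468,189.90.
In-quota duty = $363,481.65 × 2% = $7,269.63. Over-quota duty = $468,189.90 × 16.5% = $77,251.33.
Line duty = $7,269.63 + $77,251.33 = $84,520.96.
Total = $44,380.94 + $7,293.83 + $84,520.96 = $136,195.73.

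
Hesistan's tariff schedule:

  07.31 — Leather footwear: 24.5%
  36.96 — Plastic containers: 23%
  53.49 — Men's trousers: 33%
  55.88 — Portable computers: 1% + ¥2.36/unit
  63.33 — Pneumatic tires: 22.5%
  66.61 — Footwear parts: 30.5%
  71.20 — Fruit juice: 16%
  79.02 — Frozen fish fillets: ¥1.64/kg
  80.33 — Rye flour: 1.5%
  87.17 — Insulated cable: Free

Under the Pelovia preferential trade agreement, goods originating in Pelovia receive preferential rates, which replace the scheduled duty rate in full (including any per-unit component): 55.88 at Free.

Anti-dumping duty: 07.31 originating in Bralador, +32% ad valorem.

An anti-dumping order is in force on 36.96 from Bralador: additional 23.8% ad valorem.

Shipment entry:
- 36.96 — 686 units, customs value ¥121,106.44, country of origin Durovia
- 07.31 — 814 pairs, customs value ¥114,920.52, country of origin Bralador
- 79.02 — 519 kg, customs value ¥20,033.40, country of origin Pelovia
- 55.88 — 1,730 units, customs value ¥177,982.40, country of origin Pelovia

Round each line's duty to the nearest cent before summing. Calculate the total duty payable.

Line 1 (36.96, Durovia, 686 units, ¥121,106.44):
Base rate for 36.96 is 23%.
The additional-duty order on 36.96 targets Bralador, not Durovia; it does not apply.
Duty = ¥121,106.44 × 23% = ¥27,854.48.
Line 2 (07.31, Bralador, 814 pairs, ¥114,920.52):
Base rate for 07.31 is 24.5%.
Additional duty on 07.31 from Bralador: +32%. Applied ad valorem rate: 24.5% + 32% = 56.5%.
Duty = ¥114,920.52 × 56.5% = ¥64,930.09.
Line 3 (79.02, Pelovia, 519 kg, ¥20,033.40):
Base rate for 79.02 is ¥1.64/kg.
Origin Pelovia is the FTA partner but 79.02 is not on the preference list; base rate stands.
Duty = 519 × ¥1.64 = ¥851.16.
Line 4 (55.88, Pelovia, 1,730 units, ¥177,982.40):
Base rate for 55.88 is 1% + ¥2.36/unit.
Origin Pelovia qualifies under the Hesistan–Pelovia agreement and 55.88 is covered: preferential rate Free applies instead.
Duty = ¥177,982.40 × 0% = ¥0.00.
Total = ¥27,854.48 + ¥64,930.09 + ¥851.16 + ¥0.00 = ¥93,635.73.

¥93,635.73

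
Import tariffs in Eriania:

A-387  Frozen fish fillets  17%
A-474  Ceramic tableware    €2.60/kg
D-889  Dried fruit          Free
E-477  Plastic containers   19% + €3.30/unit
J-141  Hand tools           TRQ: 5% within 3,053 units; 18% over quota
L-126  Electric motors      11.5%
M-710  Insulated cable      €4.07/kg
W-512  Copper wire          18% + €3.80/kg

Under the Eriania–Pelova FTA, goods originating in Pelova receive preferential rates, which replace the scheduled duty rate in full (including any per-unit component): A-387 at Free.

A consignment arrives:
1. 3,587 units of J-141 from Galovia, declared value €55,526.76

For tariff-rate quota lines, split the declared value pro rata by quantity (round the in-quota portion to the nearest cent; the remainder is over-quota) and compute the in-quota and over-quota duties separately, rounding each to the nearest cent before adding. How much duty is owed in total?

€3,850.96

Line 1 (J-141, Galovia, 3,587 units, €55,526.76):
Code J-141 is under a tariff-rate quota (threshold 3,053 units). In-quota: 3,053 units at 5%; over-quota: 534 units at 18%.
Pro-rata value split: in-quota = €55,526.76 × 3,053/3,587 = €47,260.44; over-quota = €55,526.76 − €47,260.44 = €8,266.32.
In-quota duty = €47,260.44 × 5% = €2,363.02. Over-quota duty = €8,266.32 × 18% = €1,487.94.
Line duty = €2,363.02 + €1,487.94 = €3,850.96.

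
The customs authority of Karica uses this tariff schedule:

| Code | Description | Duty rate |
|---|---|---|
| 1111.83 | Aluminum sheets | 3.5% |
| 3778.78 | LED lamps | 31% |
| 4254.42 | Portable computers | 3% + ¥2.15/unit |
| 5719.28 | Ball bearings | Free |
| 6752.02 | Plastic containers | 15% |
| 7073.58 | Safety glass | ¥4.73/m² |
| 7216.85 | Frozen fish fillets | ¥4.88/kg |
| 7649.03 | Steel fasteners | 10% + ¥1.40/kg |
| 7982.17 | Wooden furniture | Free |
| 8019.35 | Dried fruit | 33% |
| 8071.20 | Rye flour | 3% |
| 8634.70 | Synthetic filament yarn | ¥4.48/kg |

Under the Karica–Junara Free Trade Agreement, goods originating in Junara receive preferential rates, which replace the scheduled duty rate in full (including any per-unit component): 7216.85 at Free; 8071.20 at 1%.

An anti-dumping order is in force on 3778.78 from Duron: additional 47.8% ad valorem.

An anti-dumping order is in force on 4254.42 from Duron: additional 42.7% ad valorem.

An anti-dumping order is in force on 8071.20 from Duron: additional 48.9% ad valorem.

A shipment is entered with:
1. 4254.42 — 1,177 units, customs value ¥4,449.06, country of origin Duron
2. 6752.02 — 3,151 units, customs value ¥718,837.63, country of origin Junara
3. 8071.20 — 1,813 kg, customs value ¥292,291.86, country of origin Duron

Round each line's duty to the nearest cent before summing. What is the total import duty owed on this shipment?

¥264,088.89

Line 1 (4254.42, Duron, 1,177 units, ¥4,449.06):
Base rate for 4254.42 is 3% + ¥2.15/unit.
Additional duty on 4254.42 from Duron: +42.7%. Applied ad valorem rate: 3% + 42.7% = 45.7%.
Duty = ¥4,449.06 × 45.7% + 1,177 × ¥2.15 = ¥4,563.77.
Line 2 (6752.02, Junara, 3,151 units, ¥718,837.63):
Base rate for 6752.02 is 15%.
Origin Junara is the FTA partner but 6752.02 is not on the preference list; base rate stands.
Duty = ¥718,837.63 × 15% = ¥107,825.64.
Line 3 (8071.20, Duron, 1,813 kg, ¥292,291.86):
Base rate for 8071.20 is 3%.
8071.20 has an FTA preferential rate, but origin Duron is not Junara; base rate stands.
Additional duty on 8071.20 from Duron: +48.9%. Applied ad valorem rate: 3% + 48.9% = 51.9%.
Duty = ¥292,291.86 × 51.9% = ¥151,699.48.
Total = ¥4,563.77 + ¥107,825.64 + ¥151,699.48 = ¥264,088.89.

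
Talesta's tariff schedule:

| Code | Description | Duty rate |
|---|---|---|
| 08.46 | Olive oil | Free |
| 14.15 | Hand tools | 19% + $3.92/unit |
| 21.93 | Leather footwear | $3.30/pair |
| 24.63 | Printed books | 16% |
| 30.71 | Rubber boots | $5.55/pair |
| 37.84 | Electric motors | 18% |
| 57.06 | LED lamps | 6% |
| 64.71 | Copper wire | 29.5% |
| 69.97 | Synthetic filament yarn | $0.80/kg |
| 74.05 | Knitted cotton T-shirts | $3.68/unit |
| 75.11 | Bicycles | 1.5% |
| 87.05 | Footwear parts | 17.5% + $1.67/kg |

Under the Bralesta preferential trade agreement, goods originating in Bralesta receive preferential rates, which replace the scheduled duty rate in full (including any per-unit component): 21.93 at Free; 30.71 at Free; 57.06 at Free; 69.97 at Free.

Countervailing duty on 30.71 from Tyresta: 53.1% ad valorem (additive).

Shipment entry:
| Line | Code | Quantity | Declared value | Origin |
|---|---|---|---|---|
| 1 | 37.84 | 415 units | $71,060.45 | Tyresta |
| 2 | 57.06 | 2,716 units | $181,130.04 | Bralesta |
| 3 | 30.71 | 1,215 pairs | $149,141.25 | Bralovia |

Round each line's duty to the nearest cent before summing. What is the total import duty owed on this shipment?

Line 1 (37.84, Tyresta, 415 units, $71,060.45):
Base rate for 37.84 is 18%.
Duty = $71,060.45 × 18% = $12,790.88.
Line 2 (57.06, Bralesta, 2,716 units, $181,130.04):
Base rate for 57.06 is 6%.
Origin Bralesta qualifies under the Talesta–Bralesta agreement and 57.06 is covered: preferential rate Free applies instead.
Duty = $181,130.04 × 0% = $0.00.
Line 3 (30.71, Bralovia, 1,215 pairs, $149,141.25):
Base rate for 30.71 is $5.55/pair.
30.71 has an FTA preferential rate, but origin Bralovia is not Bralesta; base rate stands.
The additional-duty order on 30.71 targets Tyresta, not Bralovia; it does not apply.
Duty = 1,215 × $5.55 = $6,743.25.
Total = $12,790.88 + $0.00 + $6,743.25 = $19,534.13.

$19,534.13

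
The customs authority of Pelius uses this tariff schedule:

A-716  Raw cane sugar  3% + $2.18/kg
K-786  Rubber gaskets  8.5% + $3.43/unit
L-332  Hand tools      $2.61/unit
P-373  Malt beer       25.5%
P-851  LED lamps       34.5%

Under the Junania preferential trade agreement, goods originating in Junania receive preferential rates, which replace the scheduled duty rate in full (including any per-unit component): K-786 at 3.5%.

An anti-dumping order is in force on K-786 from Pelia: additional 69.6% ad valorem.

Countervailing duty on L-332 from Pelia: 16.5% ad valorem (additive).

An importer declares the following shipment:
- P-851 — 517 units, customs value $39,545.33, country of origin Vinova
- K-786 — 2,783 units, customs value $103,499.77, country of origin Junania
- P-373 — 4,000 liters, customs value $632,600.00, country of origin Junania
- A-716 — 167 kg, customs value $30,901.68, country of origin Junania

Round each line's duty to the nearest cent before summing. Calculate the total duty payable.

$179,869.74

Line 1 (P-851, Vinova, 517 units, $39,545.33):
Base rate for P-851 is 34.5%.
Duty = $39,545.33 × 34.5% = $13,643.14.
Line 2 (K-786, Junania, 2,783 units, $103,499.77):
Base rate for K-786 is 8.5% + $3.43/unit.
Origin Junania qualifies under the Pelius–Junania agreement and K-786 is covered: preferential rate 3.5% applies instead.
The additional-duty order on K-786 targets Pelia, not Junania; it does not apply.
Duty = $103,499.77 × 3.5% = $3,622.49.
Line 3 (P-373, Junania, 4,000 liters, $632,600.00):
Base rate for P-373 is 25.5%.
Origin Junania is the FTA partner but P-373 is not on the preference list; base rate stands.
Duty = $632,600.00 × 25.5% = $161,313.00.
Line 4 (A-716, Junania, 167 kg, $30,901.68):
Base rate for A-716 is 3% + $2.18/kg.
Origin Junania is the FTA partner but A-716 is not on the preference list; base rate stands.
Duty = $30,901.68 × 3% + 167 × $2.18 = $1,291.11.
Total = $13,643.14 + $3,622.49 + $161,313.00 + $1,291.11 = $179,869.74.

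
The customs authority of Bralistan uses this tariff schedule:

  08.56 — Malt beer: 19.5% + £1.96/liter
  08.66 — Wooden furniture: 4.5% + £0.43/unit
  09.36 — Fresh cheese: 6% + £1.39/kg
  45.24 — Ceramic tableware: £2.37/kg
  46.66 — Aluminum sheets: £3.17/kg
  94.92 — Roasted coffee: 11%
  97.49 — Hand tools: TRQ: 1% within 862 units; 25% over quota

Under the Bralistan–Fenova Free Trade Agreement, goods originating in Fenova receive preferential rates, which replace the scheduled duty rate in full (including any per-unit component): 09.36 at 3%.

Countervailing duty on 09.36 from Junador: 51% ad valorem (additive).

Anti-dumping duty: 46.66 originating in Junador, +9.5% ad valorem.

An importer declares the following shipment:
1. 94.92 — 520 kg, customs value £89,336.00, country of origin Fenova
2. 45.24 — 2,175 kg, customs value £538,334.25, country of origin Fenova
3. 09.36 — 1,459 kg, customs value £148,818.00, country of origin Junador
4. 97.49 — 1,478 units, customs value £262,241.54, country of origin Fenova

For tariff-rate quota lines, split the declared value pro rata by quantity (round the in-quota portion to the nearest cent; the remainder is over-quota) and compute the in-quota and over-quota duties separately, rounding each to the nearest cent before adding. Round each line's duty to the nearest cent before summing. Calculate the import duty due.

£130,689.65

Line 1 (94.92, Fenova, 520 kg, £89,336.00):
Base rate for 94.92 is 11%.
Origin Fenova is the FTA partner but 94.92 is not on the preference list; base rate stands.
Duty = £89,336.00 × 11% = £9,826.96.
Line 2 (45.24, Fenova, 2,175 kg, £538,334.25):
Base rate for 45.24 is £2.37/kg.
Origin Fenova is the FTA partner but 45.24 is not on the preference list; base rate stands.
Duty = 2,175 × £2.37 = £5,154.75.
Line 3 (09.36, Junador, 1,459 kg, £148,818.00):
Base rate for 09.36 is 6% + £1.39/kg.
09.36 has an FTA preferential rate, but origin Junador is not Fenova; base rate stands.
Additional duty on 09.36 from Junador: +51%. Applied ad valorem rate: 6% + 51% = 57%.
Duty = £148,818.00 × 57% + 1,459 × £1.39 = £86,854.27.
Line 4 (97.49, Fenova, 1,478 units, £262,241.54):
Code 97.49 is under a tariff-rate quota (threshold 862 units). In-quota: 862 units at 1%; over-quota: 616 units at 25%.
Pro-rata value split: in-quota = £262,241.54 × 862/1,478 = £152,944.66; over-quota = £262,241.54 − £152,944.66 = £109,296.88.
In-quota duty = £152,944.66 × 1% = £1,529.45. Over-quota duty = £109,296.88 × 25% = £27,324.22.
Line duty = £1,529.45 + £27,324.22 = £28,853.67.
Total = £9,826.96 + £5,154.75 + £86,854.27 + £28,853.67 = £130,689.65.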